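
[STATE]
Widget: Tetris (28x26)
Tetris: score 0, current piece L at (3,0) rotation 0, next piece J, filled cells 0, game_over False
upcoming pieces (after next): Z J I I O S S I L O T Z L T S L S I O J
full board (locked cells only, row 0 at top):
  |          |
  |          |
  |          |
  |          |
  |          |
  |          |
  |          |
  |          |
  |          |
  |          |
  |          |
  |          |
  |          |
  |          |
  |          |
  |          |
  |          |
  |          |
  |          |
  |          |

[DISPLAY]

     ▒    │Next:            
   ▒▒▒    │█                
          │███              
          │                 
          │                 
          │                 
          │Score:           
          │0                
          │                 
          │                 
          │                 
          │                 
          │                 
          │                 
          │                 
          │                 
          │                 
          │                 
          │                 
          │                 
          │                 
          │                 
          │                 
          │                 
          │                 
          │                 


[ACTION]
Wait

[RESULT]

          │Next:            
     ▒    │█                
   ▒▒▒    │███              
          │                 
          │                 
          │                 
          │Score:           
          │0                
          │                 
          │                 
          │                 
          │                 
          │                 
          │                 
          │                 
          │                 
          │                 
          │                 
          │                 
          │                 
          │                 
          │                 
          │                 
          │                 
          │                 
          │                 


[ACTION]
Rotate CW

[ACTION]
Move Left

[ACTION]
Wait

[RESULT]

          │Next:            
          │█                
  ▒       │███              
  ▒       │                 
  ▒▒      │                 
          │                 
          │Score:           
          │0                
          │                 
          │                 
          │                 
          │                 
          │                 
          │                 
          │                 
          │                 
          │                 
          │                 
          │                 
          │                 
          │                 
          │                 
          │                 
          │                 
          │                 
          │                 


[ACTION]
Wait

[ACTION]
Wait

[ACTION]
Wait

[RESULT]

          │Next:            
          │█                
          │███              
          │                 
          │                 
  ▒       │                 
  ▒       │Score:           
  ▒▒      │0                
          │                 
          │                 
          │                 
          │                 
          │                 
          │                 
          │                 
          │                 
          │                 
          │                 
          │                 
          │                 
          │                 
          │                 
          │                 
          │                 
          │                 
          │                 


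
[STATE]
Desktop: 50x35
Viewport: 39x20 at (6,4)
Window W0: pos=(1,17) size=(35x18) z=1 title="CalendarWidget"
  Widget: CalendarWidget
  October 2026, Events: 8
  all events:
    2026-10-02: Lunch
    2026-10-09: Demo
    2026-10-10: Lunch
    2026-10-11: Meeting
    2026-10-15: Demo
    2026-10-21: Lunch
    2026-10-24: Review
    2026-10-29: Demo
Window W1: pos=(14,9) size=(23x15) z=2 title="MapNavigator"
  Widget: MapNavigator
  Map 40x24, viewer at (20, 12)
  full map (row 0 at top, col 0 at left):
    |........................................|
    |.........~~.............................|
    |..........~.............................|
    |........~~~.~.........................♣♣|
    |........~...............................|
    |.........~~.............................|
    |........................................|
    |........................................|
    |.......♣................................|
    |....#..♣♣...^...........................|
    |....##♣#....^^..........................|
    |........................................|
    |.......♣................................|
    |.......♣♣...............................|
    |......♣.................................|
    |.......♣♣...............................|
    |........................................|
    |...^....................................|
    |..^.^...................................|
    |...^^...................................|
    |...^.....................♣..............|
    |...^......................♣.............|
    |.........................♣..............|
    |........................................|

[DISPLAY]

                                       
                                       
                                       
                                       
                                       
        ┏━━━━━━━━━━━━━━━━━━━━━┓        
        ┃ MapNavigator        ┃        
        ┠─────────────────────┨        
        ┃.....................┃        
        ┃.....................┃        
        ┃..^..................┃        
        ┃..^^.................┃        
        ┃.....................┃        
━━━━━━━━┃..........@..........┃        
endarWid┃.....................┃        
────────┃.....................┃        
       O┃.....................┃        
u We Th ┃.....................┃        
      1 ┃.....................┃        
6  7  8 ┗━━━━━━━━━━━━━━━━━━━━━┛        


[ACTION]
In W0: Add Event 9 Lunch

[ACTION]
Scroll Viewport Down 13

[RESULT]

        ┃..^^.................┃        
        ┃.....................┃        
━━━━━━━━┃..........@..........┃        
endarWid┃.....................┃        
────────┃.....................┃        
       O┃.....................┃        
u We Th ┃.....................┃        
      1 ┃.....................┃        
6  7  8 ┗━━━━━━━━━━━━━━━━━━━━━┛        
3 14 15* 16 17 18            ┃         
0 21* 22 23 24* 25           ┃         
7 28 29* 30 31               ┃         
                             ┃         
                             ┃         
                             ┃         
                             ┃         
                             ┃         
                             ┃         
                             ┃         
━━━━━━━━━━━━━━━━━━━━━━━━━━━━━┛         


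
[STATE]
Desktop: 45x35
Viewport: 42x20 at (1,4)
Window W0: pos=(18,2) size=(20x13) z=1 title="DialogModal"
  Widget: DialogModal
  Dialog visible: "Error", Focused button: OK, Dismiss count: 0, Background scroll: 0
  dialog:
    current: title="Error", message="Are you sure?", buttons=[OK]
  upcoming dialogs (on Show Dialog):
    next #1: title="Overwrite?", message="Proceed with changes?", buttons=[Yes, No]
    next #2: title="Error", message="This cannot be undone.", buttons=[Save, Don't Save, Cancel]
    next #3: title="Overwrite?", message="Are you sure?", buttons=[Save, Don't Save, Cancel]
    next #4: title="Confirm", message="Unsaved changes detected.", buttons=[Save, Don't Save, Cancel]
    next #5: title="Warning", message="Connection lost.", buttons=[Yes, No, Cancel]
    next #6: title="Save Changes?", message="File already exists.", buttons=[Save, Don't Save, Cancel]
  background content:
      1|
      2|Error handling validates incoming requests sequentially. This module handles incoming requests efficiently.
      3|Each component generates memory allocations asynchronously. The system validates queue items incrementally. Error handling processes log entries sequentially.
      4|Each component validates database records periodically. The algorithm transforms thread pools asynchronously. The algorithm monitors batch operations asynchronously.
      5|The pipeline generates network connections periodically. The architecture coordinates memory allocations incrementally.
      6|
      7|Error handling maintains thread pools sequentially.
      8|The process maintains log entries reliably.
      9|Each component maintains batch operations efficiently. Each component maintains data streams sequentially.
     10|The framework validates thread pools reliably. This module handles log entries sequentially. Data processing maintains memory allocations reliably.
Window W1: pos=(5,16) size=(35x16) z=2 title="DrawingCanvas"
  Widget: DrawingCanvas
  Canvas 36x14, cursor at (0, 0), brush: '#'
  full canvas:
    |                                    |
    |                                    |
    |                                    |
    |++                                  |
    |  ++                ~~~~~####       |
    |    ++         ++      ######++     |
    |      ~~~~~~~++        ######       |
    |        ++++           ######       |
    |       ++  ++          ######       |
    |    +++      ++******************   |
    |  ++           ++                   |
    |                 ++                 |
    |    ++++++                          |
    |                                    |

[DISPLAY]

                 ┠──────────────────┨     
                 ┃                  ┃     
                 ┃Error handling val┃     
                 ┃Ea┌────────────┐en┃     
                 ┃Ea│   Error    │al┃     
                 ┃Th│Are you sure│er┃     
                 ┃  │    [OK]    │  ┃     
                 ┃Er└────────────┘ai┃     
                 ┃The process mainta┃     
                 ┃Each component mai┃     
                 ┗━━━━━━━━━━━━━━━━━━┛     
                                          
    ┏━━━━━━━━━━━━━━━━━━━━━━━━━━━━━━━━━┓   
    ┃ DrawingCanvas                   ┃   
    ┠─────────────────────────────────┨   
    ┃+                                ┃   
    ┃                                 ┃   
    ┃                                 ┃   
    ┃++                               ┃   
    ┃  ++                ~~~~~####    ┃   


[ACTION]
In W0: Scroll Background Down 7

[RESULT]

                 ┠──────────────────┨     
                 ┃The process mainta┃     
                 ┃Each component mai┃     
                 ┃Th┌────────────┐li┃     
                 ┃  │   Error    │  ┃     
                 ┃  │Are you sure│  ┃     
                 ┃  │    [OK]    │  ┃     
                 ┃  └────────────┘  ┃     
                 ┃                  ┃     
                 ┃                  ┃     
                 ┗━━━━━━━━━━━━━━━━━━┛     
                                          
    ┏━━━━━━━━━━━━━━━━━━━━━━━━━━━━━━━━━┓   
    ┃ DrawingCanvas                   ┃   
    ┠─────────────────────────────────┨   
    ┃+                                ┃   
    ┃                                 ┃   
    ┃                                 ┃   
    ┃++                               ┃   
    ┃  ++                ~~~~~####    ┃   


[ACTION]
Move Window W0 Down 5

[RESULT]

                                          
                                          
                                          
                 ┏━━━━━━━━━━━━━━━━━━┓     
                 ┃ DialogModal      ┃     
                 ┠──────────────────┨     
                 ┃The process mainta┃     
                 ┃Each component mai┃     
                 ┃Th┌────────────┐li┃     
                 ┃  │   Error    │  ┃     
                 ┃  │Are you sure│  ┃     
                 ┃  │    [OK]    │  ┃     
    ┏━━━━━━━━━━━━━━━━━━━━━━━━━━━━━━━━━┓   
    ┃ DrawingCanvas                   ┃   
    ┠─────────────────────────────────┨   
    ┃+                                ┃   
    ┃                                 ┃   
    ┃                                 ┃   
    ┃++                               ┃   
    ┃  ++                ~~~~~####    ┃   


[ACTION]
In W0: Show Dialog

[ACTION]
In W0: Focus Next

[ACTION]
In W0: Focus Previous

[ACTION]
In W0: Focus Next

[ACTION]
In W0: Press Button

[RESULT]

                                          
                                          
                                          
                 ┏━━━━━━━━━━━━━━━━━━┓     
                 ┃ DialogModal      ┃     
                 ┠──────────────────┨     
                 ┃The process mainta┃     
                 ┃Each component mai┃     
                 ┃The framework vali┃     
                 ┃                  ┃     
                 ┃                  ┃     
                 ┃                  ┃     
    ┏━━━━━━━━━━━━━━━━━━━━━━━━━━━━━━━━━┓   
    ┃ DrawingCanvas                   ┃   
    ┠─────────────────────────────────┨   
    ┃+                                ┃   
    ┃                                 ┃   
    ┃                                 ┃   
    ┃++                               ┃   
    ┃  ++                ~~~~~####    ┃   


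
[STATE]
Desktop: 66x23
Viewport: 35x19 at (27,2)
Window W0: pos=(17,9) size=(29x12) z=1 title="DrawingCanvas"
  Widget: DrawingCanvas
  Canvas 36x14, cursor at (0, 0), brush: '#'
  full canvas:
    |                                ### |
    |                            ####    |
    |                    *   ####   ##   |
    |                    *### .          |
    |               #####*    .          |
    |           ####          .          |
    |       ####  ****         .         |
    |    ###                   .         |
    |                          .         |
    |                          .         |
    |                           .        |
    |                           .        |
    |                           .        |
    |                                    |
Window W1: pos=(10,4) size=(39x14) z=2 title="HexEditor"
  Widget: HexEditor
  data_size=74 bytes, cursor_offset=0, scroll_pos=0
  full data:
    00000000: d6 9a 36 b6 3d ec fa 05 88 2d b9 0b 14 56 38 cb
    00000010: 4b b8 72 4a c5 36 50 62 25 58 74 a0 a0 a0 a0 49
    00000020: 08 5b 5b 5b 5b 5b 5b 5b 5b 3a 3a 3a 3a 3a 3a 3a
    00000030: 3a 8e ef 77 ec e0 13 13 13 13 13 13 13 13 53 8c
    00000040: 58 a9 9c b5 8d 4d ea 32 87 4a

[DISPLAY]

                                   
                                   
━━━━━━━━━━━━━━━━━━━━━┓             
                     ┃             
─────────────────────┨             
36 b6 3d ec fa 05  88┃             
72 4a c5 36 50 62  25┃             
5b 5b 5b 5b 5b 5b  5b┃             
ef 77 ec e0 13 13  13┃             
9c b5 8d 4d ea 32  87┃             
                     ┃             
                     ┃             
                     ┃             
                     ┃             
                     ┃             
━━━━━━━━━━━━━━━━━━━━━┛             
##  ****         .┃                
                 .┃                
━━━━━━━━━━━━━━━━━━┛                


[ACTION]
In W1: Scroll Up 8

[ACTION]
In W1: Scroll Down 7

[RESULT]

                                   
                                   
━━━━━━━━━━━━━━━━━━━━━┓             
                     ┃             
─────────────────────┨             
9c b5 8d 4d ea 32  87┃             
                     ┃             
                     ┃             
                     ┃             
                     ┃             
                     ┃             
                     ┃             
                     ┃             
                     ┃             
                     ┃             
━━━━━━━━━━━━━━━━━━━━━┛             
##  ****         .┃                
                 .┃                
━━━━━━━━━━━━━━━━━━┛                


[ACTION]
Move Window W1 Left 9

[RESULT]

                                   
                                   
━━━━━━━━━━━━┓                      
            ┃                      
────────────┨                      
4d ea 32  87┃                      
            ┃                      
            ┃━━━━━┓                
            ┃     ┃                
            ┃─────┨                
            ┃     ┃                
            ┃     ┃                
            ┃  ###┃                
            ┃## . ┃                
            ┃   . ┃                
━━━━━━━━━━━━┛   . ┃                
##  ****         .┃                
                 .┃                
━━━━━━━━━━━━━━━━━━┛                


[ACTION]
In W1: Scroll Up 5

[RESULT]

                                   
                                   
━━━━━━━━━━━━┓                      
            ┃                      
────────────┨                      
ec fa 05  88┃                      
36 50 62  25┃                      
5b 5b 5b  5b┃━━━━━┓                
e0 13 13  13┃     ┃                
4d ea 32  87┃─────┨                
            ┃     ┃                
            ┃     ┃                
            ┃  ###┃                
            ┃## . ┃                
            ┃   . ┃                
━━━━━━━━━━━━┛   . ┃                
##  ****         .┃                
                 .┃                
━━━━━━━━━━━━━━━━━━┛                


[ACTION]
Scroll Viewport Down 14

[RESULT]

━━━━━━━━━━━━┓                      
            ┃                      
────────────┨                      
ec fa 05  88┃                      
36 50 62  25┃                      
5b 5b 5b  5b┃━━━━━┓                
e0 13 13  13┃     ┃                
4d ea 32  87┃─────┨                
            ┃     ┃                
            ┃     ┃                
            ┃  ###┃                
            ┃## . ┃                
            ┃   . ┃                
━━━━━━━━━━━━┛   . ┃                
##  ****         .┃                
                 .┃                
━━━━━━━━━━━━━━━━━━┛                
                                   
                                   


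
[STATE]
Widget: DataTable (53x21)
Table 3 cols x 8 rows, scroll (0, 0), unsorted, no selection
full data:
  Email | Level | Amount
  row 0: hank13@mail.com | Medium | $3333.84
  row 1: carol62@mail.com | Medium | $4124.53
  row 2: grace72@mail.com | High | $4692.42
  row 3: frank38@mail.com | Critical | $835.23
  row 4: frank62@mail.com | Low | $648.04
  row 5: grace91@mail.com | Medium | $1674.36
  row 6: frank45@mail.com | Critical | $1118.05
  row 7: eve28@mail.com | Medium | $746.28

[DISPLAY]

Email           │Level   │Amount                     
────────────────┼────────┼────────                   
hank13@mail.com │Medium  │$3333.84                   
carol62@mail.com│Medium  │$4124.53                   
grace72@mail.com│High    │$4692.42                   
frank38@mail.com│Critical│$835.23                    
frank62@mail.com│Low     │$648.04                    
grace91@mail.com│Medium  │$1674.36                   
frank45@mail.com│Critical│$1118.05                   
eve28@mail.com  │Medium  │$746.28                    
                                                     
                                                     
                                                     
                                                     
                                                     
                                                     
                                                     
                                                     
                                                     
                                                     
                                                     


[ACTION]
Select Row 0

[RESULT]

Email           │Level   │Amount                     
────────────────┼────────┼────────                   
>ank13@mail.com │Medium  │$3333.84                   
carol62@mail.com│Medium  │$4124.53                   
grace72@mail.com│High    │$4692.42                   
frank38@mail.com│Critical│$835.23                    
frank62@mail.com│Low     │$648.04                    
grace91@mail.com│Medium  │$1674.36                   
frank45@mail.com│Critical│$1118.05                   
eve28@mail.com  │Medium  │$746.28                    
                                                     
                                                     
                                                     
                                                     
                                                     
                                                     
                                                     
                                                     
                                                     
                                                     
                                                     


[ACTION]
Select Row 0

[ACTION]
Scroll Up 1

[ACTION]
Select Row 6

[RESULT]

Email           │Level   │Amount                     
────────────────┼────────┼────────                   
hank13@mail.com │Medium  │$3333.84                   
carol62@mail.com│Medium  │$4124.53                   
grace72@mail.com│High    │$4692.42                   
frank38@mail.com│Critical│$835.23                    
frank62@mail.com│Low     │$648.04                    
grace91@mail.com│Medium  │$1674.36                   
>rank45@mail.com│Critical│$1118.05                   
eve28@mail.com  │Medium  │$746.28                    
                                                     
                                                     
                                                     
                                                     
                                                     
                                                     
                                                     
                                                     
                                                     
                                                     
                                                     


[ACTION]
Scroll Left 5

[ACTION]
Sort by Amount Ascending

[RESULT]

Email           │Level   │Amount ▲                   
────────────────┼────────┼────────                   
frank62@mail.com│Low     │$648.04                    
eve28@mail.com  │Medium  │$746.28                    
frank38@mail.com│Critical│$835.23                    
frank45@mail.com│Critical│$1118.05                   
grace91@mail.com│Medium  │$1674.36                   
hank13@mail.com │Medium  │$3333.84                   
>arol62@mail.com│Medium  │$4124.53                   
grace72@mail.com│High    │$4692.42                   
                                                     
                                                     
                                                     
                                                     
                                                     
                                                     
                                                     
                                                     
                                                     
                                                     
                                                     


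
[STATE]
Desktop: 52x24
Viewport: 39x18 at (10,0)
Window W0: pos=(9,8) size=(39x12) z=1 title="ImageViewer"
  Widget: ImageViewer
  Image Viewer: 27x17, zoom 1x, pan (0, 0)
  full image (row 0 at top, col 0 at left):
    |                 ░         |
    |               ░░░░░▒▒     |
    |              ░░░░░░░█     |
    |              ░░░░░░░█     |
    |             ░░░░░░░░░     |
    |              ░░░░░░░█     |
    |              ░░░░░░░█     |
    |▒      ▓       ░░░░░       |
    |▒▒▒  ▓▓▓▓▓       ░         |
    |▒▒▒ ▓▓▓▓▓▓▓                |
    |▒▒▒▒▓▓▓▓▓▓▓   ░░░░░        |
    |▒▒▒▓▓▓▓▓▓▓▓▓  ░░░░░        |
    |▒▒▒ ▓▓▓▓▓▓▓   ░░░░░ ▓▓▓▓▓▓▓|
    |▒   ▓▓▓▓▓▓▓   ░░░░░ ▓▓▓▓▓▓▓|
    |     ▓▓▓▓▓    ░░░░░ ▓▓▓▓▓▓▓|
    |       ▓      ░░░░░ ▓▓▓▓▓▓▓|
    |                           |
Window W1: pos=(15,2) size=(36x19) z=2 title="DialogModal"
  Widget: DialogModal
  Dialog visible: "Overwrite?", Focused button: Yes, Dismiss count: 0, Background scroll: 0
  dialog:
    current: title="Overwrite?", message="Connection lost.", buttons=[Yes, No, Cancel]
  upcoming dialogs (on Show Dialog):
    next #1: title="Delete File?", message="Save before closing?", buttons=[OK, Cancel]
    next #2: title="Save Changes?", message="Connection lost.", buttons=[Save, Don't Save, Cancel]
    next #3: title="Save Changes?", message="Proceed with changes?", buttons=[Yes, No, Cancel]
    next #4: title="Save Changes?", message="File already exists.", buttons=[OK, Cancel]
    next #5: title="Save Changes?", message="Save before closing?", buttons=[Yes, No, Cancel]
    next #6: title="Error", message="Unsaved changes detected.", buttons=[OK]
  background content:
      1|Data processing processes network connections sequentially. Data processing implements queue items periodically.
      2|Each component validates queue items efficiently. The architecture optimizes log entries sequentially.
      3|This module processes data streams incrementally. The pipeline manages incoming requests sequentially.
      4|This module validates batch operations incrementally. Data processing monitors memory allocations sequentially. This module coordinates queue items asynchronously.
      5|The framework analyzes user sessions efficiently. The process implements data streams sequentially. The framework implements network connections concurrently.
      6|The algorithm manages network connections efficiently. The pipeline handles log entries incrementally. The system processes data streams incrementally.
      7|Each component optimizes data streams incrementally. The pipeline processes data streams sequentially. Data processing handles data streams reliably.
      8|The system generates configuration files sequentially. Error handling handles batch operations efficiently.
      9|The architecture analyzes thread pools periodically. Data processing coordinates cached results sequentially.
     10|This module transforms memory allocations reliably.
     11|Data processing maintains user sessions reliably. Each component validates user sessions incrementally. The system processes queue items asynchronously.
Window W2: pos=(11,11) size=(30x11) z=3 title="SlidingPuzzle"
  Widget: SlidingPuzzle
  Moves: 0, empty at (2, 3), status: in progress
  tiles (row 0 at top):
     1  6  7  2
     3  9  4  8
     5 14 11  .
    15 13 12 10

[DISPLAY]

                                       
                                       
     ┏━━━━━━━━━━━━━━━━━━━━━━━━━━━━━━━━━
     ┃ DialogModal                     
     ┠─────────────────────────────────
     ┃Data processing processes network
     ┃Each component validates queue it
     ┃This module processes data stream
━━━━━┃This module validates batch opera
 Imag┃The framework analyzes user sessi
─────┃The a┌─────────────────────┐k con
 ┏━━━━━━━━━━━━━━━━━━━━━━━━━━━━┓  │a str
 ┃ SlidingPuzzle              ┃  │ratio
 ┠────────────────────────────┨  │read 
 ┃┌────┬────┬────┬────┐       ┃──┘y all
 ┃│  1 │  6 │  7 │  2 │       ┃ user se
 ┃├────┼────┼────┼────┤       ┃        
 ┃│  3 │  9 │  4 │  8 │       ┃        


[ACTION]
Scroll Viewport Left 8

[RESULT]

                                       
                                       
             ┏━━━━━━━━━━━━━━━━━━━━━━━━━
             ┃ DialogModal             
             ┠─────────────────────────
             ┃Data processing processes
             ┃Each component validates 
             ┃This module processes dat
       ┏━━━━━┃This module validates bat
       ┃ Imag┃The framework analyzes us
       ┠─────┃The a┌───────────────────
       ┃ ┏━━━━━━━━━━━━━━━━━━━━━━━━━━━━┓
       ┃ ┃ SlidingPuzzle              ┃
       ┃ ┠────────────────────────────┨
       ┃ ┃┌────┬────┬────┬────┐       ┃
       ┃ ┃│  1 │  6 │  7 │  2 │       ┃
       ┃ ┃├────┼────┼────┼────┤       ┃
       ┃ ┃│  3 │  9 │  4 │  8 │       ┃


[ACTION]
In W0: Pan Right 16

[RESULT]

                                       
                                       
             ┏━━━━━━━━━━━━━━━━━━━━━━━━━
             ┃ DialogModal             
             ┠─────────────────────────
             ┃Data processing processes
             ┃Each component validates 
             ┃This module processes dat
       ┏━━━━━┃This module validates bat
       ┃ Imag┃The framework analyzes us
       ┠─────┃The a┌───────────────────
       ┃ ┏━━━━━━━━━━━━━━━━━━━━━━━━━━━━┓
       ┃░┃ SlidingPuzzle              ┃
       ┃░┠────────────────────────────┨
       ┃░┃┌────┬────┬────┬────┐       ┃
       ┃░┃│  1 │  6 │  7 │  2 │       ┃
       ┃░┃├────┼────┼────┼────┤       ┃
       ┃░┃│  3 │  9 │  4 │  8 │       ┃


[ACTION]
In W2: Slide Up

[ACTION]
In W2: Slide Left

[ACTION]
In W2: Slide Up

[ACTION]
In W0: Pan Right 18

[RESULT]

                                       
                                       
             ┏━━━━━━━━━━━━━━━━━━━━━━━━━
             ┃ DialogModal             
             ┠─────────────────────────
             ┃Data processing processes
             ┃Each component validates 
             ┃This module processes dat
       ┏━━━━━┃This module validates bat
       ┃ Imag┃The framework analyzes us
       ┠─────┃The a┌───────────────────
       ┃ ┏━━━━━━━━━━━━━━━━━━━━━━━━━━━━┓
       ┃ ┃ SlidingPuzzle              ┃
       ┃ ┠────────────────────────────┨
       ┃ ┃┌────┬────┬────┬────┐       ┃
       ┃ ┃│  1 │  6 │  7 │  2 │       ┃
       ┃ ┃├────┼────┼────┼────┤       ┃
       ┃ ┃│  3 │  9 │  4 │  8 │       ┃


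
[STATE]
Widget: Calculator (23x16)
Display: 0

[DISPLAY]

                      0
┌───┬───┬───┬───┐      
│ 7 │ 8 │ 9 │ ÷ │      
├───┼───┼───┼───┤      
│ 4 │ 5 │ 6 │ × │      
├───┼───┼───┼───┤      
│ 1 │ 2 │ 3 │ - │      
├───┼───┼───┼───┤      
│ 0 │ . │ = │ + │      
├───┼───┼───┼───┤      
│ C │ MC│ MR│ M+│      
└───┴───┴───┴───┘      
                       
                       
                       
                       


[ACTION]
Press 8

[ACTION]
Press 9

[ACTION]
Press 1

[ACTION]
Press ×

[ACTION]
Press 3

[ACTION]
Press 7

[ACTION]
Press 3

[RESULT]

                    373
┌───┬───┬───┬───┐      
│ 7 │ 8 │ 9 │ ÷ │      
├───┼───┼───┼───┤      
│ 4 │ 5 │ 6 │ × │      
├───┼───┼───┼───┤      
│ 1 │ 2 │ 3 │ - │      
├───┼───┼───┼───┤      
│ 0 │ . │ = │ + │      
├───┼───┼───┼───┤      
│ C │ MC│ MR│ M+│      
└───┴───┴───┴───┘      
                       
                       
                       
                       


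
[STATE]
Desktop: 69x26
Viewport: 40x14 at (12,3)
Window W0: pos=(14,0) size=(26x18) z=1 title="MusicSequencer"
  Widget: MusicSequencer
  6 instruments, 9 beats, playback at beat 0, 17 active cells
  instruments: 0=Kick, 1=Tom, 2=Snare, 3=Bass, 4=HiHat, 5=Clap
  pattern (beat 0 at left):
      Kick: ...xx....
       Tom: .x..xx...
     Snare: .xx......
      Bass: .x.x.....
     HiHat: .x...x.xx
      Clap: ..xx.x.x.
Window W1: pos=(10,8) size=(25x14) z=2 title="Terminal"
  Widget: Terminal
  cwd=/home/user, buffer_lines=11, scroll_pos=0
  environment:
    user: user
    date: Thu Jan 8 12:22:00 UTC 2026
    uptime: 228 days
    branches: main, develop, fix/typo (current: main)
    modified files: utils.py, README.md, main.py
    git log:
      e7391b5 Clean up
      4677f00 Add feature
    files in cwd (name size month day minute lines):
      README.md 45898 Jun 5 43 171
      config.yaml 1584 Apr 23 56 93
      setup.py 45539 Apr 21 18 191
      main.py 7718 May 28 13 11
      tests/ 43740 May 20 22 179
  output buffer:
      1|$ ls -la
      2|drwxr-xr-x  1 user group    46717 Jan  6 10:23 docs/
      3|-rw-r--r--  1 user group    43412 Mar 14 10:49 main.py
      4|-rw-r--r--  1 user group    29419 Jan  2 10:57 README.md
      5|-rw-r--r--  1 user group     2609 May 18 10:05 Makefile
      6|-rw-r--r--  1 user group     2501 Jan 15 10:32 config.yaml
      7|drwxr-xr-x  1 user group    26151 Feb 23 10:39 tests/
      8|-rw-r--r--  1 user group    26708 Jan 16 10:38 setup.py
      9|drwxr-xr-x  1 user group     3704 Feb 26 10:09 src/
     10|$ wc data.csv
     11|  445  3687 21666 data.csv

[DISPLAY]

  ┃      ▼12345678         ┃            
  ┃  Kick···██····         ┃            
  ┃   Tom·█··██···         ┃            
  ┃ Snare·██······         ┃            
  ┃  Bass·█·█·····         ┃            
━━━━━━━━━━━━━━━━━━━━━━┓    ┃            
Terminal              ┃    ┃            
──────────────────────┨    ┃            
 ls -la               ┃    ┃            
rwxr-xr-x  1 user grou┃    ┃            
rw-r--r--  1 user grou┃    ┃            
rw-r--r--  1 user grou┃    ┃            
rw-r--r--  1 user grou┃    ┃            
rw-r--r--  1 user grou┃    ┃            


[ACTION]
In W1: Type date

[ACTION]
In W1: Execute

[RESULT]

  ┃      ▼12345678         ┃            
  ┃  Kick···██····         ┃            
  ┃   Tom·█··██···         ┃            
  ┃ Snare·██······         ┃            
  ┃  Bass·█·█·····         ┃            
━━━━━━━━━━━━━━━━━━━━━━┓    ┃            
Terminal              ┃    ┃            
──────────────────────┨    ┃            
rw-r--r--  1 user grou┃    ┃            
rw-r--r--  1 user grou┃    ┃            
rwxr-xr-x  1 user grou┃    ┃            
rw-r--r--  1 user grou┃    ┃            
rwxr-xr-x  1 user grou┃    ┃            
 wc data.csv          ┃    ┃            


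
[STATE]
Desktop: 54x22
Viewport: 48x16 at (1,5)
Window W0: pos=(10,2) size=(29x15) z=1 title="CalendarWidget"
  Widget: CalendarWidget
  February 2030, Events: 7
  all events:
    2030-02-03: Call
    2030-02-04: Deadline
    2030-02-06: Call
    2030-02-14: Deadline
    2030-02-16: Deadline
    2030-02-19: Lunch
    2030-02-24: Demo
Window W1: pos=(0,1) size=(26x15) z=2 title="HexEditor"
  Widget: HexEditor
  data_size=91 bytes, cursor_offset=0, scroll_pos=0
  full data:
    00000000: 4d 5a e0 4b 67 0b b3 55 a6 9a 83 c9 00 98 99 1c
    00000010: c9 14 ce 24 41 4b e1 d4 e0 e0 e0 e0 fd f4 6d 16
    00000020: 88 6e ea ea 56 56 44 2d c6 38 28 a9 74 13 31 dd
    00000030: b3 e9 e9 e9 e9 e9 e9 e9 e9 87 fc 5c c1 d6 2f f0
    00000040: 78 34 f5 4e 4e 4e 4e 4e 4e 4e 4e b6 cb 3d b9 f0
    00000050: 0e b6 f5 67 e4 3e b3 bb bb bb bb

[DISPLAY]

00000010  c9 14 ce 24 41┃ 2030       ┃          
00000020  88 6e ea ea 56┃Sa Su       ┃          
00000030  b3 e9 e9 e9 e9┃ 2  3*      ┃          
00000040  78 34 f5 4e 4e┃8  9 10     ┃          
00000050  0e b6 f5 67 e4┃ 16* 17     ┃          
                        ┃ 23 24*     ┃          
                        ┃            ┃          
                        ┃            ┃          
                        ┃            ┃          
                        ┃            ┃          
━━━━━━━━━━━━━━━━━━━━━━━━┛            ┃          
         ┗━━━━━━━━━━━━━━━━━━━━━━━━━━━┛          
                                                
                                                
                                                
                                                


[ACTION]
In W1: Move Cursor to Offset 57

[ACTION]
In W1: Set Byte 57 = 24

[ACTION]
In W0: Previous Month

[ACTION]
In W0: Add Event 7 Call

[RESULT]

00000010  c9 14 ce 24 41┃ 2030       ┃          
00000020  88 6e ea ea 56┃Sa Su       ┃          
00000030  b3 e9 e9 e9 e9┃ 5  6       ┃          
00000040  78 34 f5 4e 4e┃ 12 13      ┃          
00000050  0e b6 f5 67 e4┃19 20       ┃          
                        ┃26 27       ┃          
                        ┃            ┃          
                        ┃            ┃          
                        ┃            ┃          
                        ┃            ┃          
━━━━━━━━━━━━━━━━━━━━━━━━┛            ┃          
         ┗━━━━━━━━━━━━━━━━━━━━━━━━━━━┛          
                                                
                                                
                                                
                                                


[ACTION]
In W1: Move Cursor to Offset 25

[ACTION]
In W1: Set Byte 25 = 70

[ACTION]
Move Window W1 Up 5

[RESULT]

00000020  88 6e ea ea 56┃ 2030       ┃          
00000030  b3 e9 e9 e9 e9┃Sa Su       ┃          
00000040  78 34 f5 4e 4e┃ 5  6       ┃          
00000050  0e b6 f5 67 e4┃ 12 13      ┃          
                        ┃19 20       ┃          
                        ┃26 27       ┃          
                        ┃            ┃          
                        ┃            ┃          
                        ┃            ┃          
━━━━━━━━━━━━━━━━━━━━━━━━┛            ┃          
         ┃                           ┃          
         ┗━━━━━━━━━━━━━━━━━━━━━━━━━━━┛          
                                                
                                                
                                                
                                                
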